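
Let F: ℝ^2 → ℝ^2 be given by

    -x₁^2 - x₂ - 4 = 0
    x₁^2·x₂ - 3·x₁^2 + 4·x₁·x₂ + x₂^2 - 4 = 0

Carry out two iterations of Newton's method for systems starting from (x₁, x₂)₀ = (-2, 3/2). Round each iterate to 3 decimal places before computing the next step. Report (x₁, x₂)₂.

At (-2, 3/2): F = (-9.500, -19.750).
Jacobian J = [[-2·x₁, -1], [2·x₁·x₂ - 6·x₁ + 4·x₂, x₁^2 + 4·x₁ + 2·x₂]].
At the point, J = [[4.000, -1.000], [12.000, -1.000]] (det J = 8.000).
Solving J·Δ = −F gives Δ = (1.281, -4.375).
Then the next iterate is (x₁, x₂)₁ = (-0.719, -2.875).
Round to (-0.719, -2.875) and repeat: F = (-1.64196, 9.49698), J = [[1.438, -1.000], [-3.05175, -8.10904]].
Δ = (1.550, 0.588), so (x₁, x₂)₂ = (0.831, -2.287).

(0.831, -2.287)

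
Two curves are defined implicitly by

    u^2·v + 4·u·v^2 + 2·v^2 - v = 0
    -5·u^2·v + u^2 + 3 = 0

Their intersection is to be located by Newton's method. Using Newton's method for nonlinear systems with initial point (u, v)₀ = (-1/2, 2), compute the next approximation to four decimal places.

(-0.2733, 4.2326)

At (-1/2, 2): F = (-1.5000, 0.7500).
Jacobian J = [[2·u·v + 4·v^2, u^2 + 8·u·v + 4·v - 1], [-10·u·v + 2·u, -5·u^2]].
At the point, J = [[14.0000, -0.7500], [9.0000, -1.2500]] (det J = -10.7500).
Solving J·Δ = −F gives Δ = (0.2267, 2.2326).
Then the next iterate is (u, v)₁ = (-0.2733, 4.2326).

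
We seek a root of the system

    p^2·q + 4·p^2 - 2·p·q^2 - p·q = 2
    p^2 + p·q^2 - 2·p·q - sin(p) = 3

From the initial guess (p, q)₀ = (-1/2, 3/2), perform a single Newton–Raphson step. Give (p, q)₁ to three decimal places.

At (-1/2, 3/2): F = (2.375, -1.89557).
Jacobian J = [[2·p·q + 8·p - 2·q^2 - q, p^2 - 4·p·q - p], [2·p + q^2 - 2·q - cos(p), 2·p·q - 2·p]].
At the point, J = [[-11.500, 3.750], [-2.62758, -0.500]] (det J = 15.60343).
Solving J·Δ = −F gives Δ = (-0.379, -1.797).
Then the next iterate is (p, q)₁ = (-0.879, -0.297).

(-0.879, -0.297)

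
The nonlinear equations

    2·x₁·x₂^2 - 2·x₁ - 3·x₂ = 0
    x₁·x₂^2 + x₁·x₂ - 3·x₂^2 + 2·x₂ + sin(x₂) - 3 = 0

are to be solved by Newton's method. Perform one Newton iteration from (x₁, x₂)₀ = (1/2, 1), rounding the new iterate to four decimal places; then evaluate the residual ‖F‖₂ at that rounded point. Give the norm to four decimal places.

22.7329

At (1/2, 1): F = (-3.0000, -2.158529).
Jacobian J = [[2·x₂^2 - 2, 4·x₁·x₂ - 3], [x₂^2 + x₂, 2·x₁·x₂ + x₁ - 6·x₂ + cos(x₂) + 2]].
At the point, J = [[0.0000, -1.0000], [2.0000, -1.959698]] (det J = 2.0000).
Solving J·Δ = −F gives Δ = (-1.8603, -3.0000).
Then the next iterate is (x₁, x₂)₁ = (-1.3603, -2.0000).
Re-evaluating at (-1.3603, -2.0000): F = (-2.1618, -22.629897), so ‖F‖₂ = 22.7329.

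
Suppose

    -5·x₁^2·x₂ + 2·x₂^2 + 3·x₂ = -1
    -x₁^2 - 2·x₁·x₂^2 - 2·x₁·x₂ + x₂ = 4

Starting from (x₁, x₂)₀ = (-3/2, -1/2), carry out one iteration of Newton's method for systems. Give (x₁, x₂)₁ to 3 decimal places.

At (-3/2, -1/2): F = (5.625, -7.500).
Jacobian J = [[-10·x₁·x₂, -5·x₁^2 + 4·x₂ + 3], [-2·x₁ - 2·x₂^2 - 2·x₂, -4·x₁·x₂ - 2·x₁ + 1]].
At the point, J = [[-7.500, -10.250], [3.500, 1.000]] (det J = 28.375).
Solving J·Δ = −F gives Δ = (2.511, -1.289).
Then the next iterate is (x₁, x₂)₁ = (1.011, -1.789).

(1.011, -1.789)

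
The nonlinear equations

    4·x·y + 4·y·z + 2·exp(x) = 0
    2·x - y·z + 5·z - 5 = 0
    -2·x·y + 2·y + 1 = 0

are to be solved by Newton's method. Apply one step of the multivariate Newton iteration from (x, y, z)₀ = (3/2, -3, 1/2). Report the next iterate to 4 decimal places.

(1.1097, -1.3417, 0.4512)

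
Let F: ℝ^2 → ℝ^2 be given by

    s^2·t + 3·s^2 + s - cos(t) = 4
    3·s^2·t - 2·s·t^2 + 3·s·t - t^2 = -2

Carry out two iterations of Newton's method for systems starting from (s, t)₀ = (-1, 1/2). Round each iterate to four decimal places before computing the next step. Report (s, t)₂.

At (-1, 1/2): F = (-2.377583, 2.2500).
Jacobian J = [[2·s·t + 6·s + 1, s^2 + sin(t)], [6·s·t - 2·t^2 + 3·t, 3·s^2 - 4·s·t + 3·s - 2·t]].
At the point, J = [[-6.0000, 1.479426], [-2.0000, 1.0000]] (det J = -3.041149).
Solving J·Δ = −F gives Δ = (-1.8764, -6.0027).
Then the next iterate is (s, t)₁ = (-2.8764, -5.5027).
Round to (-2.8764, -5.5027) and repeat: F = (-28.293503, 56.814605), J = [[15.397533, 8.977301], [17.900283, -36.114634]].
Δ = (0.7140, 1.9271), so (s, t)₂ = (-2.1624, -3.5756).

(-2.1624, -3.5756)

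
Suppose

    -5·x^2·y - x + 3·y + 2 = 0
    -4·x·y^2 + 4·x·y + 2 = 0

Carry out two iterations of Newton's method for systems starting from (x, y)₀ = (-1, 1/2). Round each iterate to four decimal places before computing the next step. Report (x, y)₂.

(-1.4880, -0.0960)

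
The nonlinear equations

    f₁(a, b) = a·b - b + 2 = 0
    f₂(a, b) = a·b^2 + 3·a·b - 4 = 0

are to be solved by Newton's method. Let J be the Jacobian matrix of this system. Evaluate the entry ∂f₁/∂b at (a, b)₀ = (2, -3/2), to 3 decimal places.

∂f₁/∂b = a - 1.
At (2, -3/2) this is 1.000.

1.000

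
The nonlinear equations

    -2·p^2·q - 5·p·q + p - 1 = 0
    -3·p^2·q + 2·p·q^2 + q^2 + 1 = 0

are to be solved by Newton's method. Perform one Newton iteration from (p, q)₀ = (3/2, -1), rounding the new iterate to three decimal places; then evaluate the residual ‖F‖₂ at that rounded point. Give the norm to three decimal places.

4.368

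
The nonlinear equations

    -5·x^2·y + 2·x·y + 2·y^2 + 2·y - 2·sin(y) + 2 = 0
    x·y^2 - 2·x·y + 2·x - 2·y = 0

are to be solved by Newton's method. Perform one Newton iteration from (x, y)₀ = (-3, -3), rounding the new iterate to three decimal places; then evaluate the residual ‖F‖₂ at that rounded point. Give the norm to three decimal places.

At (-3, -3): F = (167.28224, -45.000).
Jacobian J = [[-10·x·y + 2·y, -5·x^2 + 2·x + 4·y - 2·cos(y) + 2], [y^2 - 2·y + 2, 2·x·y - 2·x - 2]].
At the point, J = [[-96.000, -59.02002], [17.000, 22.000]] (det J = -1108.65974).
Solving J·Δ = −F gives Δ = (0.924, 1.332).
Then the next iterate is (x, y)₁ = (-2.076, -1.668).
Re-evaluating at (-2.076, -1.668): F = (49.08807, -13.51743), so ‖F‖₂ = 50.915.

50.915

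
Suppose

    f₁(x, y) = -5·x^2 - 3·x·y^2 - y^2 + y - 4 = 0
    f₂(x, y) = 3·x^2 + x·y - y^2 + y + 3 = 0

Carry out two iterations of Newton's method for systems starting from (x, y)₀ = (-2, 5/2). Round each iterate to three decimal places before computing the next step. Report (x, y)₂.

(-0.550, 2.006)

At (-2, 5/2): F = (9.750, 6.250).
Jacobian J = [[-10·x - 3·y^2, -6·x·y - 2·y + 1], [6·x + y, x - 2·y + 1]].
At the point, J = [[1.250, 26.000], [-9.500, -6.000]] (det J = 239.500).
Solving J·Δ = −F gives Δ = (0.923, -0.419).
Then the next iterate is (x, y)₁ = (-1.077, 2.081).
Round to (-1.077, 2.081) and repeat: F = (1.94284, 1.98899), J = [[-2.22168, 10.28542], [-4.381, -4.239]].
Δ = (0.527, -0.075), so (x, y)₂ = (-0.550, 2.006).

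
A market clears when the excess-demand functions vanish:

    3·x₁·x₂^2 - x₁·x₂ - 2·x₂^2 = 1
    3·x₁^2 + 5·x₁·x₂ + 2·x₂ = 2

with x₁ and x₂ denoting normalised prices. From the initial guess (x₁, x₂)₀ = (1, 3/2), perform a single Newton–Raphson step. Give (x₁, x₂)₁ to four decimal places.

At (1, 3/2): F = (-0.2500, 11.5000).
Jacobian J = [[3·x₂^2 - x₂, 6·x₁·x₂ - x₁ - 4·x₂], [6·x₁ + 5·x₂, 5·x₁ + 2]].
At the point, J = [[5.2500, 2.0000], [13.5000, 7.0000]] (det J = 9.7500).
Solving J·Δ = −F gives Δ = (2.5385, -6.5385).
Then the next iterate is (x₁, x₂)₁ = (3.5385, -5.0385).

(3.5385, -5.0385)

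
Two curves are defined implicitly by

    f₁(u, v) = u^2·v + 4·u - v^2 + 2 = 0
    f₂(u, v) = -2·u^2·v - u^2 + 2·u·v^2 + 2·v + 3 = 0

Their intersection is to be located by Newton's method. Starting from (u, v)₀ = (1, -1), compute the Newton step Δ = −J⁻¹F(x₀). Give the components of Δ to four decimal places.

(-1.4000, -0.4000)

At (1, -1): F = (4.0000, 4.0000).
Jacobian J = [[2·u·v + 4, u^2 - 2·v], [-4·u·v - 2·u + 2·v^2, -2·u^2 + 4·u·v + 2]].
At the point, J = [[2.0000, 3.0000], [4.0000, -4.0000]] (det J = -20.0000).
Solving J·Δ = −F gives Δ = (-1.4000, -0.4000).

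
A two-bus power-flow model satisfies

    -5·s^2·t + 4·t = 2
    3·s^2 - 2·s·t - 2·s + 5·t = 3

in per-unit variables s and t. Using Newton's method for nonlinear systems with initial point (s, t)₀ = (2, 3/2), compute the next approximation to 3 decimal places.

At (2, 3/2): F = (-26.000, 6.500).
Jacobian J = [[-10·s·t, -5·s^2 + 4], [6·s - 2·t - 2, -2·s + 5]].
At the point, J = [[-30.000, -16.000], [7.000, 1.000]] (det J = 82.000).
Solving J·Δ = −F gives Δ = (-0.951, 0.159).
Then the next iterate is (s, t)₁ = (1.049, 1.659).

(1.049, 1.659)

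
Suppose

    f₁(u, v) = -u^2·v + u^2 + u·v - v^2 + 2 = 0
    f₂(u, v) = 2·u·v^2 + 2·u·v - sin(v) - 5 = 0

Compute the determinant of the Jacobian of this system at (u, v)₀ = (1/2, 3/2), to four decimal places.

24.5543

J = [[-2·u·v + 2·u + v, -u^2 + u - 2·v], [2·v^2 + 2·v, 4·u·v + 2·u - cos(v)]].
At the point, J = [[1.0000, -2.7500], [7.5000, 3.929263]].
det J = 24.5543.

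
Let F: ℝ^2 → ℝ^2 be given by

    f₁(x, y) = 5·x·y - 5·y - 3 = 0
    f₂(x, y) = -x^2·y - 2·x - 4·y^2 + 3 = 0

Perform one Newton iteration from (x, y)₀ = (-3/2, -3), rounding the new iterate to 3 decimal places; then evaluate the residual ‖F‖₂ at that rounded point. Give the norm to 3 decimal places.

8.663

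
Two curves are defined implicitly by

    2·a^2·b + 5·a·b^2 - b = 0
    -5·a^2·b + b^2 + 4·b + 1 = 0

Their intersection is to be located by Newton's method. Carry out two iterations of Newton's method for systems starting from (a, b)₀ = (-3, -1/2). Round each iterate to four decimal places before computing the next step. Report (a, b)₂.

(-1.1814, -0.2835)

At (-3, -1/2): F = (-12.2500, 21.7500).
Jacobian J = [[4·a·b + 5·b^2, 2·a^2 + 10·a·b - 1], [-10·a·b, -5·a^2 + 2·b + 4]].
At the point, J = [[7.2500, 32.0000], [-15.0000, -42.0000]] (det J = 175.5000).
Solving J·Δ = −F gives Δ = (1.0342, 0.1485).
Then the next iterate is (a, b)₁ = (-1.9658, -0.3515).
Round to (-1.9658, -0.3515) and repeat: F = (-3.579547, 6.509182), J = [[3.381676, 13.638526], [-6.909787, -16.024848]].
Δ = (0.7844, 0.0680), so (a, b)₂ = (-1.1814, -0.2835).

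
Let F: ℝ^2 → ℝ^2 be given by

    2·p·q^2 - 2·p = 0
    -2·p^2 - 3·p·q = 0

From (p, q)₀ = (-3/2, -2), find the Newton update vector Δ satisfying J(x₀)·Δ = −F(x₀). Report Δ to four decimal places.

(1.0385, 0.2308)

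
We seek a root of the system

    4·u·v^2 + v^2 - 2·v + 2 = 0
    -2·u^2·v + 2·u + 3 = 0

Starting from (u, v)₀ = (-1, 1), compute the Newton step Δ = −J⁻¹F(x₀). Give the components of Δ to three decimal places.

At (-1, 1): F = (-3.000, -1.000).
Jacobian J = [[4·v^2, 8·u·v + 2·v - 2], [-4·u·v + 2, -2·u^2]].
At the point, J = [[4.000, -8.000], [6.000, -2.000]] (det J = 40.000).
Solving J·Δ = −F gives Δ = (0.050, -0.350).

(0.050, -0.350)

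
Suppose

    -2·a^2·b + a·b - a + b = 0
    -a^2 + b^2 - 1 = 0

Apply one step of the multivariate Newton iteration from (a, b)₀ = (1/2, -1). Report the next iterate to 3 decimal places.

(-2.750, 0.500)

At (1/2, -1): F = (-1.500, -0.250).
Jacobian J = [[-4·a·b + b - 1, -2·a^2 + a + 1], [-2·a, 2·b]].
At the point, J = [[0.000, 1.000], [-1.000, -2.000]] (det J = 1.000).
Solving J·Δ = −F gives Δ = (-3.250, 1.500).
Then the next iterate is (a, b)₁ = (-2.750, 0.500).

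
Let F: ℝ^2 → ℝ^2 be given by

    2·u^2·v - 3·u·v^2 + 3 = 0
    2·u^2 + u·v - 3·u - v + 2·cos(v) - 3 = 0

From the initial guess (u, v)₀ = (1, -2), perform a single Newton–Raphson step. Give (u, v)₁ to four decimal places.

(2.9672, 1.7389)

At (1, -2): F = (-13.0000, -4.832294).
Jacobian J = [[4·u·v - 3·v^2, 2·u^2 - 6·u·v], [4·u + v - 3, u - 2·sin(v) - 1]].
At the point, J = [[-20.0000, 14.0000], [-1.0000, 1.818595]] (det J = -22.371897).
Solving J·Δ = −F gives Δ = (1.9672, 3.7389).
Then the next iterate is (u, v)₁ = (2.9672, 1.7389).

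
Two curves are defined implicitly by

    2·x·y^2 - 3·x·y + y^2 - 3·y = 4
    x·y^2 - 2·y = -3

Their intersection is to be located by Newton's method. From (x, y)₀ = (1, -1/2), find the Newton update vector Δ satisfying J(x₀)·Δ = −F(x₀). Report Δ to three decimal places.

(10.400, 2.283)

At (1, -1/2): F = (-0.250, 4.250).
Jacobian J = [[2·y^2 - 3·y, 4·x·y - 3·x + 2·y - 3], [y^2, 2·x·y - 2]].
At the point, J = [[2.000, -9.000], [0.250, -3.000]] (det J = -3.750).
Solving J·Δ = −F gives Δ = (10.400, 2.283).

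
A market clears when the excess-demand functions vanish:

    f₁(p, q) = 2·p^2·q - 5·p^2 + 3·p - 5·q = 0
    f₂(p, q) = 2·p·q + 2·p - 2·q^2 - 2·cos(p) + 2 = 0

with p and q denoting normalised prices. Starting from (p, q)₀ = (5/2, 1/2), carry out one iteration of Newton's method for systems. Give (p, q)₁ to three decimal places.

At (5/2, 1/2): F = (-20.000, 10.60229).
Jacobian J = [[4·p·q - 10·p + 3, 2·p^2 - 5], [2·q + 2·sin(p) + 2, 2·p - 4·q]].
At the point, J = [[-17.000, 7.500], [4.19694, 3.000]] (det J = -82.47708).
Solving J·Δ = −F gives Δ = (-1.692, -1.168).
Then the next iterate is (p, q)₁ = (0.808, -0.668).

(0.808, -0.668)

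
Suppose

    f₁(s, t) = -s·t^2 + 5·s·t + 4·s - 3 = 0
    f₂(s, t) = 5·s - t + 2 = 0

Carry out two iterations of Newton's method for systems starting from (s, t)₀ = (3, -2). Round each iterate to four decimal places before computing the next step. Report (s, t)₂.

(-0.7047, -1.5233)

At (3, -2): F = (-33.0000, 19.0000).
Jacobian J = [[-t^2 + 5·t + 4, -2·s·t + 5·s], [5, -1]].
At the point, J = [[-10.0000, 27.0000], [5.0000, -1.0000]] (det J = -125.0000).
Solving J·Δ = −F gives Δ = (-3.8400, -0.2000).
Then the next iterate is (s, t)₁ = (-0.8400, -2.2000).
Round to (-0.8400, -2.2000) and repeat: F = (6.9456, 0.0000), J = [[-11.8400, -7.8960], [5.0000, -1.0000]].
Δ = (0.1353, 0.6767), so (s, t)₂ = (-0.7047, -1.5233).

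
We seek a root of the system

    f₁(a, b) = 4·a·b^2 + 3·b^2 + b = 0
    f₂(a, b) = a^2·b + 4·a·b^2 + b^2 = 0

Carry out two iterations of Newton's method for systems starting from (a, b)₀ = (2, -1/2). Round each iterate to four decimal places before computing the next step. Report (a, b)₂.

At (2, -1/2): F = (2.2500, 0.2500).
Jacobian J = [[4·b^2, 8·a·b + 6·b + 1], [2·a·b + 4·b^2, a^2 + 8·a·b + 2·b]].
At the point, J = [[1.0000, -10.0000], [-1.0000, -5.0000]] (det J = -15.0000).
Solving J·Δ = −F gives Δ = (-0.5833, 0.1667).
Then the next iterate is (a, b)₁ = (1.4167, -0.3333).
Round to (1.4167, -0.3333) and repeat: F = (0.629485, 0.071661), J = [[0.444356, -4.777289], [-0.500017, -2.437050]].
Δ = (-0.3433, 0.0998), so (a, b)₂ = (1.0734, -0.2335).

(1.0734, -0.2335)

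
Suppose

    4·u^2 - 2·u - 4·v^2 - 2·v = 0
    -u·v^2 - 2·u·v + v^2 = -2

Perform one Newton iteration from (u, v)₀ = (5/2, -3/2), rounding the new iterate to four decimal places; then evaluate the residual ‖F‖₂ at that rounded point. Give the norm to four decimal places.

105.5282

At (5/2, -3/2): F = (14.0000, 6.1250).
Jacobian J = [[8·u - 2, -8·v - 2], [-v^2 - 2·v, -2·u·v - 2·u + 2·v]].
At the point, J = [[18.0000, 10.0000], [0.7500, -0.5000]] (det J = -16.5000).
Solving J·Δ = −F gives Δ = (-4.1364, 6.0455).
Then the next iterate is (u, v)₁ = (-1.6364, 4.5455).
Re-evaluating at (-1.6364, 4.5455): F = (-77.753261, 71.348676), so ‖F‖₂ = 105.5282.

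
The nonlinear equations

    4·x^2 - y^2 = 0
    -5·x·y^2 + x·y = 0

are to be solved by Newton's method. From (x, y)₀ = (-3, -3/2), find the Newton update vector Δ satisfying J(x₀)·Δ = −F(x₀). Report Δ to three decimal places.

At (-3, -3/2): F = (33.750, 38.250).
Jacobian J = [[8·x, -2·y], [-5·y^2 + y, -10·x·y + x]].
At the point, J = [[-24.000, 3.000], [-12.750, -48.000]] (det J = 1190.250).
Solving J·Δ = −F gives Δ = (1.457, 0.410).

(1.457, 0.410)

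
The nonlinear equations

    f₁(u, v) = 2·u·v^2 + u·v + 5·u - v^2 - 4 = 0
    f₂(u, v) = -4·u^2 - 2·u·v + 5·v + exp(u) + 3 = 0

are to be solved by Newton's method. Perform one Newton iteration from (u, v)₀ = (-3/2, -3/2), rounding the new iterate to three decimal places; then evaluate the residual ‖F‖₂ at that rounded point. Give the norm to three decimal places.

9.503

At (-3/2, -3/2): F = (-18.250, -17.77687).
Jacobian J = [[2·v^2 + v + 5, 4·u·v + u - 2·v], [-8·u - 2·v + exp(u), -2·u + 5]].
At the point, J = [[8.000, 10.500], [15.22313, 8.000]] (det J = -95.84287).
Solving J·Δ = −F gives Δ = (0.424, 1.415).
Then the next iterate is (u, v)₁ = (-1.076, -0.085).
Re-evaluating at (-1.076, -0.085): F = (-9.31131, -1.89807), so ‖F‖₂ = 9.503.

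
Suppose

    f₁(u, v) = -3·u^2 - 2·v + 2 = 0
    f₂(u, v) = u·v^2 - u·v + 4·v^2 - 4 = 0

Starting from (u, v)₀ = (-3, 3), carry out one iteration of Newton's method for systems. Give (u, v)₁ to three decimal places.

(-1.557, 0.483)

At (-3, 3): F = (-31.000, 14.000).
Jacobian J = [[-6·u, -2], [v^2 - v, 2·u·v - u + 8·v]].
At the point, J = [[18.000, -2.000], [6.000, 9.000]] (det J = 174.000).
Solving J·Δ = −F gives Δ = (1.443, -2.517).
Then the next iterate is (u, v)₁ = (-1.557, 0.483).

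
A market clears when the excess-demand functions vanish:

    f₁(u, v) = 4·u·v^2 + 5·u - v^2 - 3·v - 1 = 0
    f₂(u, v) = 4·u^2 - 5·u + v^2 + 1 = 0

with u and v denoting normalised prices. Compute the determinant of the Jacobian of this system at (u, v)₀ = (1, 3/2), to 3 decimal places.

J = [[4·v^2 + 5, 8·u·v - 2·v - 3], [8·u - 5, 2·v]].
At the point, J = [[14.000, 6.000], [3.000, 3.000]].
det J = 24.000.

24.000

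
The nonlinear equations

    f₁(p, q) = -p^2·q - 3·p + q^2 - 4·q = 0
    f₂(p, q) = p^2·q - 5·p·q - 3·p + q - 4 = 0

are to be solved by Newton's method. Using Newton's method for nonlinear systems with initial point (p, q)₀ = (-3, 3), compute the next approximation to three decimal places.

(-3.285, -0.610)

At (-3, 3): F = (-21.000, 80.000).
Jacobian J = [[-2·p·q - 3, -p^2 + 2·q - 4], [2·p·q - 5·q - 3, p^2 - 5·p + 1]].
At the point, J = [[15.000, -7.000], [-36.000, 25.000]] (det J = 123.000).
Solving J·Δ = −F gives Δ = (-0.285, -3.610).
Then the next iterate is (p, q)₁ = (-3.285, -0.610).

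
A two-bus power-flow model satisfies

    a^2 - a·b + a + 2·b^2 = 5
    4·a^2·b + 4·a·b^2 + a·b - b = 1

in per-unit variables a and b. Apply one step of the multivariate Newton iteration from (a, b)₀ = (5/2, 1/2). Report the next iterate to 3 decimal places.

(1.934, 0.274)

At (5/2, 1/2): F = (3.000, 14.750).
Jacobian J = [[2·a - b + 1, -a + 4·b], [8·a·b + 4·b^2 + b, 4·a^2 + 8·a·b + a - 1]].
At the point, J = [[5.500, -0.500], [11.500, 36.500]] (det J = 206.500).
Solving J·Δ = −F gives Δ = (-0.566, -0.226).
Then the next iterate is (a, b)₁ = (1.934, 0.274).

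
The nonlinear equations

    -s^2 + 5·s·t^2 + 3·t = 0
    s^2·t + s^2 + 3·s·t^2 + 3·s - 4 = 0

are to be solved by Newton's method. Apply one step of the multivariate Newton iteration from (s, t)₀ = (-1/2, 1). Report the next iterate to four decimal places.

At (-1/2, 1): F = (0.2500, -6.5000).
Jacobian J = [[-2·s + 5·t^2, 10·s·t + 3], [2·s·t + 2·s + 3·t^2 + 3, s^2 + 6·s·t]].
At the point, J = [[6.0000, -2.0000], [4.0000, -2.7500]] (det J = -8.5000).
Solving J·Δ = −F gives Δ = (-1.6103, -4.7059).
Then the next iterate is (s, t)₁ = (-2.1103, -3.7059).

(-2.1103, -3.7059)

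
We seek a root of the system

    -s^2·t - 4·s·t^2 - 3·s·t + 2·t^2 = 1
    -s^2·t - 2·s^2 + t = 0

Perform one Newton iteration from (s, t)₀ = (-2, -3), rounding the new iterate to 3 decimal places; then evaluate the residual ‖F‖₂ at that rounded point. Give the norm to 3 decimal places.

21.486

At (-2, -3): F = (83.000, 1.000).
Jacobian J = [[-2·s·t - 4·t^2 - 3·t, -s^2 - 8·s·t - 3·s + 4·t], [-2·s·t - 4·s, -s^2 + 1]].
At the point, J = [[-39.000, -58.000], [-4.000, -3.000]] (det J = -115.000).
Solving J·Δ = −F gives Δ = (-1.661, 2.548).
Then the next iterate is (s, t)₁ = (-3.661, -0.452).
Re-evaluating at (-3.661, -0.452): F = (3.49424, -21.19972), so ‖F‖₂ = 21.486.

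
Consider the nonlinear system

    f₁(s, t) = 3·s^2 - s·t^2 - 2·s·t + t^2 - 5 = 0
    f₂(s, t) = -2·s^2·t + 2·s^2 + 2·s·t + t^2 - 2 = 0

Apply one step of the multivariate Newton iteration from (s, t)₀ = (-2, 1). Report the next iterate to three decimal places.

(-1.308, 0.638)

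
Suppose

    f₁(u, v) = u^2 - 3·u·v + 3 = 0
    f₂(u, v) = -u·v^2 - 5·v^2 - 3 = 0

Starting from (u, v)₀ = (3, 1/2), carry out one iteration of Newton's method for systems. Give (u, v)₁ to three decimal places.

(0.255, -0.039)

At (3, 1/2): F = (7.500, -5.000).
Jacobian J = [[2·u - 3·v, -3·u], [-v^2, -2·u·v - 10·v]].
At the point, J = [[4.500, -9.000], [-0.250, -8.000]] (det J = -38.250).
Solving J·Δ = −F gives Δ = (-2.745, -0.539).
Then the next iterate is (u, v)₁ = (0.255, -0.039).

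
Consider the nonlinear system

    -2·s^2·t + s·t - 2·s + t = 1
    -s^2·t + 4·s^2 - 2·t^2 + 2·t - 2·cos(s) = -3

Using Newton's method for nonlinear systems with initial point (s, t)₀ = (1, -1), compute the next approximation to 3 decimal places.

At (1, -1): F = (-3.000, 2.91940).
Jacobian J = [[-4·s·t + t - 2, -2·s^2 + s + 1], [-2·s·t + 8·s + 2·sin(s), -s^2 - 4·t + 2]].
At the point, J = [[1.000, 0.000], [11.68294, 5.000]] (det J = 5.000).
Solving J·Δ = −F gives Δ = (3.000, -7.594).
Then the next iterate is (s, t)₁ = (4.000, -8.594).

(4.000, -8.594)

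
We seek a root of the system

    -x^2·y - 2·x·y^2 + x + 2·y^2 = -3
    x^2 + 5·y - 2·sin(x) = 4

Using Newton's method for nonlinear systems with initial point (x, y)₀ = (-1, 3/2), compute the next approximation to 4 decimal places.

At (-1, 3/2): F = (9.5000, 6.182942).
Jacobian J = [[-2·x·y - 2·y^2 + 1, -x^2 - 4·x·y + 4·y], [2·x - 2·cos(x), 5]].
At the point, J = [[-0.5000, 11.0000], [-3.080605, 5.0000]] (det J = 31.386651).
Solving J·Δ = −F gives Δ = (0.6535, -0.8339).
Then the next iterate is (x, y)₁ = (-0.3465, 0.6661).

(-0.3465, 0.6661)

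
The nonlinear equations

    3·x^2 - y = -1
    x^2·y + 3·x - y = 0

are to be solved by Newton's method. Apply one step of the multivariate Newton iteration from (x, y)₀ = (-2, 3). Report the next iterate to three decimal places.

(-1.267, 4.200)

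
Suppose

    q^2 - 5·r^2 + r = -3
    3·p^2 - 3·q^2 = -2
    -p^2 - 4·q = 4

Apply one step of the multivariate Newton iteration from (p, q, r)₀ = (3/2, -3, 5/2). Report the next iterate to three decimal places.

At (3/2, -3, 5/2): F = (-16.750, -18.250, 5.750).
Jacobian J = [[0, 2·q, -10·r + 1], [6·p, -6·q, 0], [-2·p, -4, 0]].
At the point, J = [[0.000, -6.000, -24.000], [9.000, 18.000, 0.000], [-3.000, -4.000, 0.000]] (det J = -432.000).
Solving J·Δ = −F gives Δ = (1.694, 0.167, -0.740).
Then the next iterate is (p, q, r)₁ = (3.194, -2.833, 1.760).

(3.194, -2.833, 1.760)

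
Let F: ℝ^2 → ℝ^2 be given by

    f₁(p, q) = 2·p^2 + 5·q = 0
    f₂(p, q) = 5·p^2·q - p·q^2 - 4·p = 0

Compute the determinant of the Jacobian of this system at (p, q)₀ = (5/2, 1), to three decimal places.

162.500

J = [[4·p, 5], [10·p·q - q^2 - 4, 5·p^2 - 2·p·q]].
At the point, J = [[10.000, 5.000], [20.000, 26.250]].
det J = 162.500.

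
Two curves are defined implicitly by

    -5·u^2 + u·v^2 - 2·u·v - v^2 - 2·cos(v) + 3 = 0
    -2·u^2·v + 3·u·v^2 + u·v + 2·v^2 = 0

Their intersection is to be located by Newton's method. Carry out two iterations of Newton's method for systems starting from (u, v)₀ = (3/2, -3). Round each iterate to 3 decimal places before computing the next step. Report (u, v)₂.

At (3/2, -3): F = (7.22998, 67.500).
Jacobian J = [[-10·u + v^2 - 2·v, 2·u·v - 2·u - 2·v + 2·sin(v)], [-4·u·v + 3·v^2 + v, -2·u^2 + 6·u·v + u + 4·v]].
At the point, J = [[0.000, -6.28224], [42.000, -42.000]] (det J = 263.85408).
Solving J·Δ = −F gives Δ = (-0.456, 1.151).
Then the next iterate is (u, v)₁ = (1.044, -1.849).
Round to (1.044, -1.849) and repeat: F = (2.11072, 19.64551), J = [[-3.32320, -4.17381], [16.12883, -20.11401]].
Δ = (-0.295, 0.740), so (u, v)₂ = (0.749, -1.109).

(0.749, -1.109)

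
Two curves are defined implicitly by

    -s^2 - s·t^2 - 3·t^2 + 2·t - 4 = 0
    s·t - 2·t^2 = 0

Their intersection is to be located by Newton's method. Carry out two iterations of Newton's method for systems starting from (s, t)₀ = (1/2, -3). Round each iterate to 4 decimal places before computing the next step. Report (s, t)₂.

At (1/2, -3): F = (-41.7500, -19.5000).
Jacobian J = [[-2·s - t^2, -2·s·t - 6·t + 2], [t, s - 4·t]].
At the point, J = [[-10.0000, 23.0000], [-3.0000, 12.5000]] (det J = -56.0000).
Solving J·Δ = −F gives Δ = (-1.3103, 1.2455).
Then the next iterate is (s, t)₁ = (-0.8103, -1.7545).
Round to (-0.8103, -1.7545) and repeat: F = (-14.906074, -4.734869), J = [[-1.457670, 9.683657], [-1.7545, 6.2077]].
Δ = (5.8784, 2.4242), so (s, t)₂ = (5.0681, 0.6697).

(5.0681, 0.6697)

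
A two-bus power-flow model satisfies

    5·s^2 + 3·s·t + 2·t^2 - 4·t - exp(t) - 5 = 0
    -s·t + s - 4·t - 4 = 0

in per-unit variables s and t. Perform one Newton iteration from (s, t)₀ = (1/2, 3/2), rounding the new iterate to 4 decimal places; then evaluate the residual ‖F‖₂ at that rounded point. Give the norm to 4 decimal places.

At (1/2, 3/2): F = (-7.481689, -10.2500).
Jacobian J = [[10·s + 3·t, 3·s + 4·t - exp(t) - 4], [-t + 1, -s - 4]].
At the point, J = [[9.5000, -0.981689], [-0.5000, -4.5000]] (det J = -43.240845).
Solving J·Δ = −F gives Δ = (0.5459, -2.3384).
Then the next iterate is (s, t)₁ = (1.0459, -0.8384).
Re-evaluating at (1.0459, -0.8384): F = (2.165914, 1.276383), so ‖F‖₂ = 2.5140.

2.5140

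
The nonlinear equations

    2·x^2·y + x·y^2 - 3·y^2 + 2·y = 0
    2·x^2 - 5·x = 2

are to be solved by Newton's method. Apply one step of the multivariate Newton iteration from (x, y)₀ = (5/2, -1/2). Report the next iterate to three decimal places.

(2.900, 0.118)

At (5/2, -1/2): F = (-7.375, -2.000).
Jacobian J = [[4·x·y + y^2, 2·x^2 + 2·x·y - 6·y + 2], [4·x - 5, 0]].
At the point, J = [[-4.750, 15.000], [5.000, 0.000]] (det J = -75.000).
Solving J·Δ = −F gives Δ = (0.400, 0.618).
Then the next iterate is (x, y)₁ = (2.900, 0.118).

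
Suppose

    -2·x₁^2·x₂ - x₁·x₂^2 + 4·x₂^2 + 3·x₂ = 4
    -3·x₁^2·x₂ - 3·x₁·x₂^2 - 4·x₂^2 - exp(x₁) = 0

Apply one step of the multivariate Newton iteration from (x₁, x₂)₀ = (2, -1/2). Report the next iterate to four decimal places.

At (2, -1/2): F = (-1.0000, -3.889056).
Jacobian J = [[-4·x₁·x₂ - x₂^2, -2·x₁^2 - 2·x₁·x₂ + 8·x₂ + 3], [-6·x₁·x₂ - 3·x₂^2 - exp(x₁), -3·x₁^2 - 6·x₁·x₂ - 8·x₂]].
At the point, J = [[3.7500, -7.0000], [-2.139056, -2.0000]] (det J = -22.473393).
Solving J·Δ = −F gives Δ = (-1.1224, -0.7441).
Then the next iterate is (x₁, x₂)₁ = (0.8776, -1.2441).

(0.8776, -1.2441)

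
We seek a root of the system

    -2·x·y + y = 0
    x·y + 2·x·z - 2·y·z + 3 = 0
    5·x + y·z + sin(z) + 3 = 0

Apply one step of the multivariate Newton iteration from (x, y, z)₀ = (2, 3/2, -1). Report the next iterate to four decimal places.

At (2, 3/2, -1): F = (-4.5000, 5.0000, 10.658529).
Jacobian J = [[-2·y, -2·x + 1, 0], [y + 2·z, x - 2·z, 2·x - 2·y], [5, z, y + cos(z)]].
At the point, J = [[-3.0000, -3.0000, 0.0000], [-0.5000, 4.0000, 1.0000], [5.0000, -1.0000, 2.040302]] (det J = -45.544081).
Solving J·Δ = −F gives Δ = (-0.9353, -0.5647, -3.2088).
Then the next iterate is (x, y, z)₁ = (1.0647, 0.9353, -4.2088).

(1.0647, 0.9353, -4.2088)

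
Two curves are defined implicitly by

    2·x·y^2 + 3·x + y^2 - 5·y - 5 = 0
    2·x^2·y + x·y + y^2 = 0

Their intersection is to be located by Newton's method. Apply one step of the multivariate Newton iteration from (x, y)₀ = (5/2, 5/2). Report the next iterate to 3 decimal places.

(1.060, 2.293)

At (5/2, 5/2): F = (27.500, 43.750).
Jacobian J = [[2·y^2 + 3, 4·x·y + 2·y - 5], [4·x·y + y, 2·x^2 + x + 2·y]].
At the point, J = [[15.500, 25.000], [27.500, 20.000]] (det J = -377.500).
Solving J·Δ = −F gives Δ = (-1.440, -0.207).
Then the next iterate is (x, y)₁ = (1.060, 2.293).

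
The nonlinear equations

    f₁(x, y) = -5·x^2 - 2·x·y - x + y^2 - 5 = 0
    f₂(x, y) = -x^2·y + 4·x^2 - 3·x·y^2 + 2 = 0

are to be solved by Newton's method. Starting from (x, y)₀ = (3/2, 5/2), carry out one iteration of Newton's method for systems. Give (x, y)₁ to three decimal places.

At (3/2, 5/2): F = (-19.000, -22.750).
Jacobian J = [[-10·x - 2·y - 1, -2·x + 2·y], [-2·x·y + 8·x - 3·y^2, -x^2 - 6·x·y]].
At the point, J = [[-21.000, 2.000], [-14.250, -24.750]] (det J = 548.250).
Solving J·Δ = −F gives Δ = (-0.941, -0.378).
Then the next iterate is (x, y)₁ = (0.559, 2.122).

(0.559, 2.122)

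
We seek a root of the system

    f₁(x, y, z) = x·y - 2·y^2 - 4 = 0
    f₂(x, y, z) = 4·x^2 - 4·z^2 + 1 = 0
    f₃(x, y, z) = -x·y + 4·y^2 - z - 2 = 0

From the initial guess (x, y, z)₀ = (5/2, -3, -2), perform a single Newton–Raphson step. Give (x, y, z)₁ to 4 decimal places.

At (5/2, -3, -2): F = (-29.5000, 10.0000, 43.5000).
Jacobian J = [[y, x - 4·y, 0], [8·x, 0, -8·z], [-y, -x + 8·y, -1]].
At the point, J = [[-3.0000, 14.5000, 0.0000], [20.0000, 0.0000, 16.0000], [3.0000, -26.5000, -1.0000]] (det J = -286.0000).
Solving J·Δ = −F gives Δ = (-7.9406, 0.3916, 9.3007).
Then the next iterate is (x, y, z)₁ = (-5.4406, -2.6084, 7.3007).

(-5.4406, -2.6084, 7.3007)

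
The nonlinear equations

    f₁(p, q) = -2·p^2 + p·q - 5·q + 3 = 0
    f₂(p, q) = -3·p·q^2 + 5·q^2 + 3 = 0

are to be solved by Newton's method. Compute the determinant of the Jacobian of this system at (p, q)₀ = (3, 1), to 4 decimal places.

J = [[-4·p + q, p - 5], [-3·q^2, -6·p·q + 10·q]].
At the point, J = [[-11.0000, -2.0000], [-3.0000, -8.0000]].
det J = 82.0000.

82.0000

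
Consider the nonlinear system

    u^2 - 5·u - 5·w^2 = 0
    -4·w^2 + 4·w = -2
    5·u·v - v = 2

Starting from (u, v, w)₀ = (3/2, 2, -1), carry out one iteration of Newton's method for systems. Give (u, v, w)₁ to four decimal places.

(-1.1250, 4.3462, -0.5000)

At (3/2, 2, -1): F = (-10.2500, -6.0000, 11.0000).
Jacobian J = [[2·u - 5, 0, -10·w], [0, 0, -8·w + 4], [5·v, 5·u - 1, 0]].
At the point, J = [[-2.0000, 0.0000, 10.0000], [0.0000, 0.0000, 12.0000], [10.0000, 6.5000, 0.0000]] (det J = 156.0000).
Solving J·Δ = −F gives Δ = (-2.6250, 2.3462, 0.5000).
Then the next iterate is (u, v, w)₁ = (-1.1250, 4.3462, -0.5000).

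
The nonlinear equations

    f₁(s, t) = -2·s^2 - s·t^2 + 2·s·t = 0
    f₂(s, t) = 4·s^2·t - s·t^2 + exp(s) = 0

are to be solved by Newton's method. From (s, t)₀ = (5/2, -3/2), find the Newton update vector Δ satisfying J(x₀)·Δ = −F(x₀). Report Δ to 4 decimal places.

(-1.8222, -0.1730)

At (5/2, -3/2): F = (-25.6250, -30.942506).
Jacobian J = [[-4·s - t^2 + 2·t, -2·s·t + 2·s], [8·s·t - t^2 + exp(s), 4·s^2 - 2·s·t]].
At the point, J = [[-15.2500, 12.5000], [-20.067506, 32.5000]] (det J = -244.781175).
Solving J·Δ = −F gives Δ = (-1.8222, -0.1730).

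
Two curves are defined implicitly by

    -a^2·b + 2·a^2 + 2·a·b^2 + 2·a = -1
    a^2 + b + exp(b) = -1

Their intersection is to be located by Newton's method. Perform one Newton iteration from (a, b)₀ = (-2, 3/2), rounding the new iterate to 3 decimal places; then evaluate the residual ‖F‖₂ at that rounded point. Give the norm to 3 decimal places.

13.811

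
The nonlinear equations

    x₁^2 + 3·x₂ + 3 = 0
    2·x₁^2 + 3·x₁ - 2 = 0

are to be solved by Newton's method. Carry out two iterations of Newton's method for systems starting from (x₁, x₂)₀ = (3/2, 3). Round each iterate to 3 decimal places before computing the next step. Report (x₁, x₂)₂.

(0.517, -1.075)

At (3/2, 3): F = (14.250, 7.000).
Jacobian J = [[2·x₁, 3], [4·x₁ + 3, 0]].
At the point, J = [[3.000, 3.000], [9.000, 0.000]] (det J = -27.000).
Solving J·Δ = −F gives Δ = (-0.778, -3.972).
Then the next iterate is (x₁, x₂)₁ = (0.722, -0.972).
Round to (0.722, -0.972) and repeat: F = (0.60528, 1.20857), J = [[1.444, 3.000], [5.888, 0.000]].
Δ = (-0.205, -0.103), so (x₁, x₂)₂ = (0.517, -1.075).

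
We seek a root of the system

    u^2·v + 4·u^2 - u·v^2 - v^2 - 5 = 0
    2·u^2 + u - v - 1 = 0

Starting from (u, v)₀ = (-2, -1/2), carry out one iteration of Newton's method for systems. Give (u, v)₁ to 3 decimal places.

At (-2, -1/2): F = (9.250, 5.500).
Jacobian J = [[2·u·v + 8·u - v^2, u^2 - 2·u·v - 2·v], [4·u + 1, -1]].
At the point, J = [[-14.250, 3.000], [-7.000, -1.000]] (det J = 35.250).
Solving J·Δ = −F gives Δ = (0.730, 0.387).
Then the next iterate is (u, v)₁ = (-1.270, -0.113).

(-1.270, -0.113)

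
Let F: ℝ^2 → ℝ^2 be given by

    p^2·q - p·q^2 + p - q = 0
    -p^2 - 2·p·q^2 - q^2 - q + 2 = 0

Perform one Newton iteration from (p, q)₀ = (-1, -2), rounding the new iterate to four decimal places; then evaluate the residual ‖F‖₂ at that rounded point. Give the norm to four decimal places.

At (-1, -2): F = (3.0000, 7.0000).
Jacobian J = [[2·p·q - q^2 + 1, p^2 - 2·p·q - 1], [-2·p - 2·q^2, -4·p·q - 2·q - 1]].
At the point, J = [[1.0000, -4.0000], [-6.0000, -5.0000]] (det J = -29.0000).
Solving J·Δ = −F gives Δ = (0.4483, 0.8621).
Then the next iterate is (p, q)₁ = (-0.5517, -1.1379).
Re-evaluating at (-0.5517, -1.1379): F = (0.954204, 2.967411), so ‖F‖₂ = 3.1171.

3.1171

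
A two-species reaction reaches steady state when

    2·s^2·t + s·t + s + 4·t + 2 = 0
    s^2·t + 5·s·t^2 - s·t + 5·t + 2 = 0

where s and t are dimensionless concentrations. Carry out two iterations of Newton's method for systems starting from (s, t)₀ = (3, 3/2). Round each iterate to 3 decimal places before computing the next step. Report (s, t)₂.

At (3, 3/2): F = (42.500, 52.250).
Jacobian J = [[4·s·t + t + 1, 2·s^2 + s + 4], [2·s·t + 5·t^2 - t, s^2 + 10·s·t - s + 5]].
At the point, J = [[20.500, 25.000], [18.750, 56.000]] (det J = 679.250).
Solving J·Δ = −F gives Δ = (-1.581, -0.404).
Then the next iterate is (s, t)₁ = (1.419, 1.096).
Round to (1.419, 1.096) and repeat: F = (13.77195, 16.65427), J = [[8.31690, 9.44612], [8.02053, 21.14680]].
Δ = (-1.338, -0.280), so (s, t)₂ = (0.081, 0.816).

(0.081, 0.816)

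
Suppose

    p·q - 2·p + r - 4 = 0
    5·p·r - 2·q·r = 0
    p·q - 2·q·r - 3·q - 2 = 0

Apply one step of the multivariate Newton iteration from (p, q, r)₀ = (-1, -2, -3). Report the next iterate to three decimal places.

(-1.163, -2.620, -1.272)

At (-1, -2, -3): F = (-3.000, 3.000, -6.000).
Jacobian J = [[q - 2, p, 1], [5·r, -2·r, 5·p - 2·q], [q, p - 2·r - 3, -2·q]].
At the point, J = [[-4.000, -1.000, 1.000], [-15.000, 6.000, -1.000], [-2.000, 2.000, 4.000]] (det J = -184.000).
Solving J·Δ = −F gives Δ = (-0.163, -0.620, 1.728).
Then the next iterate is (p, q, r)₁ = (-1.163, -2.620, -1.272).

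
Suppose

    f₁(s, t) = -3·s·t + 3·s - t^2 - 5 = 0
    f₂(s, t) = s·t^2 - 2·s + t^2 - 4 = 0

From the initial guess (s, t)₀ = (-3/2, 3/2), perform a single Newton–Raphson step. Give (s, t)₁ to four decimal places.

(-7.2000, -0.8667)

At (-3/2, 3/2): F = (-5.0000, -2.1250).
Jacobian J = [[-3·t + 3, -3·s - 2·t], [t^2 - 2, 2·s·t + 2·t]].
At the point, J = [[-1.5000, 1.5000], [0.2500, -1.5000]] (det J = 1.8750).
Solving J·Δ = −F gives Δ = (-5.7000, -2.3667).
Then the next iterate is (s, t)₁ = (-7.2000, -0.8667).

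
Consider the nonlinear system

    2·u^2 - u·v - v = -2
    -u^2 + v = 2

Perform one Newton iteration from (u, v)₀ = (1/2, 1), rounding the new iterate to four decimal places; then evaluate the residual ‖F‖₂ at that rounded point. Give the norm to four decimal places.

At (1/2, 1): F = (1.0000, -1.2500).
Jacobian J = [[4·u - v, -u - 1], [-2·u, 1]].
At the point, J = [[1.0000, -1.5000], [-1.0000, 1.0000]] (det J = -0.5000).
Solving J·Δ = −F gives Δ = (-1.7500, -0.5000).
Then the next iterate is (u, v)₁ = (-1.2500, 0.5000).
Re-evaluating at (-1.2500, 0.5000): F = (5.2500, -3.0625), so ‖F‖₂ = 6.0779.

6.0779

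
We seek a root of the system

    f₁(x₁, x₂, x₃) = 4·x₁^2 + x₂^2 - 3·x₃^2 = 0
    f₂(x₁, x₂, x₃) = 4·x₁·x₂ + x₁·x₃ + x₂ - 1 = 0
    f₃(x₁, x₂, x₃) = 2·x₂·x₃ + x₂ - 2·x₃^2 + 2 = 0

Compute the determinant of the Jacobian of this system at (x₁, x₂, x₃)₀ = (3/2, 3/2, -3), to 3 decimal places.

J = [[8·x₁, 2·x₂, -6·x₃], [4·x₂ + x₃, 4·x₁ + 1, x₁], [0, 2·x₃ + 1, 2·x₂ - 4·x₃]].
At the point, J = [[12.000, 3.000, 18.000], [3.000, 7.000, 1.500], [0.000, -5.000, 15.000]].
det J = 945.000.

945.000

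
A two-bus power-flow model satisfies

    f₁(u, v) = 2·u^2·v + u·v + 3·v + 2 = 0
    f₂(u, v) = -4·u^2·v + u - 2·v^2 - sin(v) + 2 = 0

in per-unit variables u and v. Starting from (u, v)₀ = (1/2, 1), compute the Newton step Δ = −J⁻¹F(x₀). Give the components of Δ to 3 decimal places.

At (1/2, 1): F = (6.000, -1.34147).
Jacobian J = [[4·u·v + v, 2·u^2 + u + 3], [-8·u·v + 1, -4·u^2 - 4·v - cos(v)]].
At the point, J = [[3.000, 4.000], [-3.000, -5.54030]] (det J = -4.62091).
Solving J·Δ = −F gives Δ = (-6.033, 3.024).

(-6.033, 3.024)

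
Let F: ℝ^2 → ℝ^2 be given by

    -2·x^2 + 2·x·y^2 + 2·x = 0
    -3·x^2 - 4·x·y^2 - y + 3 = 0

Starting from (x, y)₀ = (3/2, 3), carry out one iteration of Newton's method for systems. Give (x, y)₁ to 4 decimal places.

(0.9863, 1.9829)

At (3/2, 3): F = (25.5000, -60.7500).
Jacobian J = [[-4·x + 2·y^2 + 2, 4·x·y], [-6·x - 4·y^2, -8·x·y - 1]].
At the point, J = [[14.0000, 18.0000], [-45.0000, -37.0000]] (det J = 292.0000).
Solving J·Δ = −F gives Δ = (-0.5137, -1.0171).
Then the next iterate is (x, y)₁ = (0.9863, 1.9829).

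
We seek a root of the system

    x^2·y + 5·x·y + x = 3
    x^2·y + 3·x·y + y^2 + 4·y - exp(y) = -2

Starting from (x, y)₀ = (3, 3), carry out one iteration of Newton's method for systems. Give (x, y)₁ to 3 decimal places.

(0.899, 2.976)

At (3, 3): F = (72.000, 56.91446).
Jacobian J = [[2·x·y + 5·y + 1, x^2 + 5·x], [2·x·y + 3·y, x^2 + 3·x + 2·y - exp(y) + 4]].
At the point, J = [[34.000, 24.000], [27.000, 7.91446]] (det J = -378.90826).
Solving J·Δ = −F gives Δ = (-2.101, -0.024).
Then the next iterate is (x, y)₁ = (0.899, 2.976).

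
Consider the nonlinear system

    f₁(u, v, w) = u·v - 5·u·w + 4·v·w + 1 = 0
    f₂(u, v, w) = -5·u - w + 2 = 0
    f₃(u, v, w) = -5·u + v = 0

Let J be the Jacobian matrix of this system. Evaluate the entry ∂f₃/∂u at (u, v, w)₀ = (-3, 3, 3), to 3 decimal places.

∂f₃/∂u = -5.
At (-3, 3, 3) this is -5.000.

-5.000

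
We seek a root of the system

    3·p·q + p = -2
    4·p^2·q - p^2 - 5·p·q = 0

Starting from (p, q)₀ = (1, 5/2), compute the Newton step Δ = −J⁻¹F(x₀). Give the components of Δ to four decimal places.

At (1, 5/2): F = (10.5000, -3.5000).
Jacobian J = [[3·q + 1, 3·p], [8·p·q - 2·p - 5·q, 4·p^2 - 5·p]].
At the point, J = [[8.5000, 3.0000], [5.5000, -1.0000]] (det J = -25.0000).
Solving J·Δ = −F gives Δ = (0.0000, -3.5000).

(0.0000, -3.5000)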